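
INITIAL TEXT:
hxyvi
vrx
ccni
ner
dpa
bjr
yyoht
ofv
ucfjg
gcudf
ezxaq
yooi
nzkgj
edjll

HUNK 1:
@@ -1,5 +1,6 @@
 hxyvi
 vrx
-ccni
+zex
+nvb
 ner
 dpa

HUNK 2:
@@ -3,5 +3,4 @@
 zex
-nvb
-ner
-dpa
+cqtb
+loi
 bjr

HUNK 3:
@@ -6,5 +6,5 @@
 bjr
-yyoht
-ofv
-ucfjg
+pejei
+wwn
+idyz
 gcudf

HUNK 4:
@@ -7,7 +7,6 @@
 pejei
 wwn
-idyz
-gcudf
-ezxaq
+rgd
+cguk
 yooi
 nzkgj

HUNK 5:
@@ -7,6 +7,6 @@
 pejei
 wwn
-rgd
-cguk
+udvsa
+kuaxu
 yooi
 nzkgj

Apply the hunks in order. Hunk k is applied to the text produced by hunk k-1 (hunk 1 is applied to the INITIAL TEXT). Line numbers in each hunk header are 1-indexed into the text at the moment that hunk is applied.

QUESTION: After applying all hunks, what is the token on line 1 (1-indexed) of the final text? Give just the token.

Hunk 1: at line 1 remove [ccni] add [zex,nvb] -> 15 lines: hxyvi vrx zex nvb ner dpa bjr yyoht ofv ucfjg gcudf ezxaq yooi nzkgj edjll
Hunk 2: at line 3 remove [nvb,ner,dpa] add [cqtb,loi] -> 14 lines: hxyvi vrx zex cqtb loi bjr yyoht ofv ucfjg gcudf ezxaq yooi nzkgj edjll
Hunk 3: at line 6 remove [yyoht,ofv,ucfjg] add [pejei,wwn,idyz] -> 14 lines: hxyvi vrx zex cqtb loi bjr pejei wwn idyz gcudf ezxaq yooi nzkgj edjll
Hunk 4: at line 7 remove [idyz,gcudf,ezxaq] add [rgd,cguk] -> 13 lines: hxyvi vrx zex cqtb loi bjr pejei wwn rgd cguk yooi nzkgj edjll
Hunk 5: at line 7 remove [rgd,cguk] add [udvsa,kuaxu] -> 13 lines: hxyvi vrx zex cqtb loi bjr pejei wwn udvsa kuaxu yooi nzkgj edjll
Final line 1: hxyvi

Answer: hxyvi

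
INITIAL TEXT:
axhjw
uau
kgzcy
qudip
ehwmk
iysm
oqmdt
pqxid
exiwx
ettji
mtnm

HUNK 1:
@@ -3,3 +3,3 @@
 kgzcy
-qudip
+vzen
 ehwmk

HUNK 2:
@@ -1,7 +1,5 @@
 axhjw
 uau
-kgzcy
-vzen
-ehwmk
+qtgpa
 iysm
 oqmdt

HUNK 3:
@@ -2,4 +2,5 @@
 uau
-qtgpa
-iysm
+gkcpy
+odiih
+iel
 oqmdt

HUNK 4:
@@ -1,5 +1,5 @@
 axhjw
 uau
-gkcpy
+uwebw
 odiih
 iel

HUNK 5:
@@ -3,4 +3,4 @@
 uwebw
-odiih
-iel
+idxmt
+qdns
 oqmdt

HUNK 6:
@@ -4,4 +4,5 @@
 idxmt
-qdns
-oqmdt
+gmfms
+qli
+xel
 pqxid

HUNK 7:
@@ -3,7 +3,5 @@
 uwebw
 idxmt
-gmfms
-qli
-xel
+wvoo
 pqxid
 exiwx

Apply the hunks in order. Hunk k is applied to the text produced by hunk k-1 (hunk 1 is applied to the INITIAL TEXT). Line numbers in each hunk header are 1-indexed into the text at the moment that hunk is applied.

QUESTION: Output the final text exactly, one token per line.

Answer: axhjw
uau
uwebw
idxmt
wvoo
pqxid
exiwx
ettji
mtnm

Derivation:
Hunk 1: at line 3 remove [qudip] add [vzen] -> 11 lines: axhjw uau kgzcy vzen ehwmk iysm oqmdt pqxid exiwx ettji mtnm
Hunk 2: at line 1 remove [kgzcy,vzen,ehwmk] add [qtgpa] -> 9 lines: axhjw uau qtgpa iysm oqmdt pqxid exiwx ettji mtnm
Hunk 3: at line 2 remove [qtgpa,iysm] add [gkcpy,odiih,iel] -> 10 lines: axhjw uau gkcpy odiih iel oqmdt pqxid exiwx ettji mtnm
Hunk 4: at line 1 remove [gkcpy] add [uwebw] -> 10 lines: axhjw uau uwebw odiih iel oqmdt pqxid exiwx ettji mtnm
Hunk 5: at line 3 remove [odiih,iel] add [idxmt,qdns] -> 10 lines: axhjw uau uwebw idxmt qdns oqmdt pqxid exiwx ettji mtnm
Hunk 6: at line 4 remove [qdns,oqmdt] add [gmfms,qli,xel] -> 11 lines: axhjw uau uwebw idxmt gmfms qli xel pqxid exiwx ettji mtnm
Hunk 7: at line 3 remove [gmfms,qli,xel] add [wvoo] -> 9 lines: axhjw uau uwebw idxmt wvoo pqxid exiwx ettji mtnm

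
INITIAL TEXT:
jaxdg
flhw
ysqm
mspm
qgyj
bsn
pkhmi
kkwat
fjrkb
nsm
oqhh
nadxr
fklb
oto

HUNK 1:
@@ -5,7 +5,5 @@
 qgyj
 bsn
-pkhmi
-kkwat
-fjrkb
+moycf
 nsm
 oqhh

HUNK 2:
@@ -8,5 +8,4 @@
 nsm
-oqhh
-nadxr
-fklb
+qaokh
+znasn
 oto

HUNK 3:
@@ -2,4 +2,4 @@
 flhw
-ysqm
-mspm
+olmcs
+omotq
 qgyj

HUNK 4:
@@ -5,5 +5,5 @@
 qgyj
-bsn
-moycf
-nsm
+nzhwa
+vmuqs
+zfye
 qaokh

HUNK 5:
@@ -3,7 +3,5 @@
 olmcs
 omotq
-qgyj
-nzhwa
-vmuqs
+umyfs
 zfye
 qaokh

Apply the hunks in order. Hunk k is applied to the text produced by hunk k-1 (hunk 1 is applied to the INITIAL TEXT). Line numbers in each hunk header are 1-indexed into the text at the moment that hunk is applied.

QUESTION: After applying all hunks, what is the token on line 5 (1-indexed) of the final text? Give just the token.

Hunk 1: at line 5 remove [pkhmi,kkwat,fjrkb] add [moycf] -> 12 lines: jaxdg flhw ysqm mspm qgyj bsn moycf nsm oqhh nadxr fklb oto
Hunk 2: at line 8 remove [oqhh,nadxr,fklb] add [qaokh,znasn] -> 11 lines: jaxdg flhw ysqm mspm qgyj bsn moycf nsm qaokh znasn oto
Hunk 3: at line 2 remove [ysqm,mspm] add [olmcs,omotq] -> 11 lines: jaxdg flhw olmcs omotq qgyj bsn moycf nsm qaokh znasn oto
Hunk 4: at line 5 remove [bsn,moycf,nsm] add [nzhwa,vmuqs,zfye] -> 11 lines: jaxdg flhw olmcs omotq qgyj nzhwa vmuqs zfye qaokh znasn oto
Hunk 5: at line 3 remove [qgyj,nzhwa,vmuqs] add [umyfs] -> 9 lines: jaxdg flhw olmcs omotq umyfs zfye qaokh znasn oto
Final line 5: umyfs

Answer: umyfs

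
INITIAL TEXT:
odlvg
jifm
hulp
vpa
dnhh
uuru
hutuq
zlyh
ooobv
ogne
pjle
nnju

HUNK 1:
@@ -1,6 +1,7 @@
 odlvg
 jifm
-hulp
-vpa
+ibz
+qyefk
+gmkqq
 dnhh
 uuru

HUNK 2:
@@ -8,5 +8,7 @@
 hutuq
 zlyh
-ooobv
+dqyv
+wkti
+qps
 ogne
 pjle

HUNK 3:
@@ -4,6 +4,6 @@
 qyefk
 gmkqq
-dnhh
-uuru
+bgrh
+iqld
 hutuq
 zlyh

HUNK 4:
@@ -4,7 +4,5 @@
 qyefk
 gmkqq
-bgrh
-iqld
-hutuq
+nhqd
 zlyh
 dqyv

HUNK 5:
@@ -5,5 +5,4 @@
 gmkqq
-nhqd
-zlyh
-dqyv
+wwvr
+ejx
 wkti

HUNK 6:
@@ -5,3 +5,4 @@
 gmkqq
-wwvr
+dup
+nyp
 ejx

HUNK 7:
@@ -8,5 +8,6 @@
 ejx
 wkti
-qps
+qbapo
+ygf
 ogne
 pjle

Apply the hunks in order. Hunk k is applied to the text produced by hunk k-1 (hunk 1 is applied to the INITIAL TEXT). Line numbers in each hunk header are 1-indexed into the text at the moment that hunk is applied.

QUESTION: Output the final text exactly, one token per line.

Answer: odlvg
jifm
ibz
qyefk
gmkqq
dup
nyp
ejx
wkti
qbapo
ygf
ogne
pjle
nnju

Derivation:
Hunk 1: at line 1 remove [hulp,vpa] add [ibz,qyefk,gmkqq] -> 13 lines: odlvg jifm ibz qyefk gmkqq dnhh uuru hutuq zlyh ooobv ogne pjle nnju
Hunk 2: at line 8 remove [ooobv] add [dqyv,wkti,qps] -> 15 lines: odlvg jifm ibz qyefk gmkqq dnhh uuru hutuq zlyh dqyv wkti qps ogne pjle nnju
Hunk 3: at line 4 remove [dnhh,uuru] add [bgrh,iqld] -> 15 lines: odlvg jifm ibz qyefk gmkqq bgrh iqld hutuq zlyh dqyv wkti qps ogne pjle nnju
Hunk 4: at line 4 remove [bgrh,iqld,hutuq] add [nhqd] -> 13 lines: odlvg jifm ibz qyefk gmkqq nhqd zlyh dqyv wkti qps ogne pjle nnju
Hunk 5: at line 5 remove [nhqd,zlyh,dqyv] add [wwvr,ejx] -> 12 lines: odlvg jifm ibz qyefk gmkqq wwvr ejx wkti qps ogne pjle nnju
Hunk 6: at line 5 remove [wwvr] add [dup,nyp] -> 13 lines: odlvg jifm ibz qyefk gmkqq dup nyp ejx wkti qps ogne pjle nnju
Hunk 7: at line 8 remove [qps] add [qbapo,ygf] -> 14 lines: odlvg jifm ibz qyefk gmkqq dup nyp ejx wkti qbapo ygf ogne pjle nnju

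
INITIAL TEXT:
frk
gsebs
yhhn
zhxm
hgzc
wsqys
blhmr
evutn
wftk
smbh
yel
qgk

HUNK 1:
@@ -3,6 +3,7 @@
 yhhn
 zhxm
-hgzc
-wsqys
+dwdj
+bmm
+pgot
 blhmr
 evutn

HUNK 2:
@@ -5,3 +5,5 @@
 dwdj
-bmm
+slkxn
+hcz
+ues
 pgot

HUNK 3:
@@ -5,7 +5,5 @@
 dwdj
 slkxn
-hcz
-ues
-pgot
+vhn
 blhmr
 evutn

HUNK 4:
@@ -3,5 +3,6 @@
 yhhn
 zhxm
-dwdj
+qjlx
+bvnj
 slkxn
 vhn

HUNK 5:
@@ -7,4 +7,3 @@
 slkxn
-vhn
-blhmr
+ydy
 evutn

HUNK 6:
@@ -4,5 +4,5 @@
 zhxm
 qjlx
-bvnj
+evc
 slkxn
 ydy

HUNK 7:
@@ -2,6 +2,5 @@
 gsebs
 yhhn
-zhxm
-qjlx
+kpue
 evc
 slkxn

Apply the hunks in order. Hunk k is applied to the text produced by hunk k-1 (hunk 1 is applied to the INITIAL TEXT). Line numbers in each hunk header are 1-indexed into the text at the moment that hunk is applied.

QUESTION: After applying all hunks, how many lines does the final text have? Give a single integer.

Hunk 1: at line 3 remove [hgzc,wsqys] add [dwdj,bmm,pgot] -> 13 lines: frk gsebs yhhn zhxm dwdj bmm pgot blhmr evutn wftk smbh yel qgk
Hunk 2: at line 5 remove [bmm] add [slkxn,hcz,ues] -> 15 lines: frk gsebs yhhn zhxm dwdj slkxn hcz ues pgot blhmr evutn wftk smbh yel qgk
Hunk 3: at line 5 remove [hcz,ues,pgot] add [vhn] -> 13 lines: frk gsebs yhhn zhxm dwdj slkxn vhn blhmr evutn wftk smbh yel qgk
Hunk 4: at line 3 remove [dwdj] add [qjlx,bvnj] -> 14 lines: frk gsebs yhhn zhxm qjlx bvnj slkxn vhn blhmr evutn wftk smbh yel qgk
Hunk 5: at line 7 remove [vhn,blhmr] add [ydy] -> 13 lines: frk gsebs yhhn zhxm qjlx bvnj slkxn ydy evutn wftk smbh yel qgk
Hunk 6: at line 4 remove [bvnj] add [evc] -> 13 lines: frk gsebs yhhn zhxm qjlx evc slkxn ydy evutn wftk smbh yel qgk
Hunk 7: at line 2 remove [zhxm,qjlx] add [kpue] -> 12 lines: frk gsebs yhhn kpue evc slkxn ydy evutn wftk smbh yel qgk
Final line count: 12

Answer: 12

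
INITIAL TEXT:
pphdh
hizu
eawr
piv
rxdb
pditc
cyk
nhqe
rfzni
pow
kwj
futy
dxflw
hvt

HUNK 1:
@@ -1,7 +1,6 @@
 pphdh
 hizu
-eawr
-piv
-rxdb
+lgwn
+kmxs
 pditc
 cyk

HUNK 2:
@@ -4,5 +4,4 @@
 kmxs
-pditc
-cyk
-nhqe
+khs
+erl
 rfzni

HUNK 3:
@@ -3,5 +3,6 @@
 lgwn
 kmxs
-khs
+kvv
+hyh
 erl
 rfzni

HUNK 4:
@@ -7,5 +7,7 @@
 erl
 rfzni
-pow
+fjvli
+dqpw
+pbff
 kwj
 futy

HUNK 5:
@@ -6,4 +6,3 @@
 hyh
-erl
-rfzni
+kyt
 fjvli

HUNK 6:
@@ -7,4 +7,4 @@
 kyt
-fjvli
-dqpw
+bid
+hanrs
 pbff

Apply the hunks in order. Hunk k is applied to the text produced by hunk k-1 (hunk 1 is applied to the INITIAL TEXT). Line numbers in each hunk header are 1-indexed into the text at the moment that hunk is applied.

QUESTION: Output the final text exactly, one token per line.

Answer: pphdh
hizu
lgwn
kmxs
kvv
hyh
kyt
bid
hanrs
pbff
kwj
futy
dxflw
hvt

Derivation:
Hunk 1: at line 1 remove [eawr,piv,rxdb] add [lgwn,kmxs] -> 13 lines: pphdh hizu lgwn kmxs pditc cyk nhqe rfzni pow kwj futy dxflw hvt
Hunk 2: at line 4 remove [pditc,cyk,nhqe] add [khs,erl] -> 12 lines: pphdh hizu lgwn kmxs khs erl rfzni pow kwj futy dxflw hvt
Hunk 3: at line 3 remove [khs] add [kvv,hyh] -> 13 lines: pphdh hizu lgwn kmxs kvv hyh erl rfzni pow kwj futy dxflw hvt
Hunk 4: at line 7 remove [pow] add [fjvli,dqpw,pbff] -> 15 lines: pphdh hizu lgwn kmxs kvv hyh erl rfzni fjvli dqpw pbff kwj futy dxflw hvt
Hunk 5: at line 6 remove [erl,rfzni] add [kyt] -> 14 lines: pphdh hizu lgwn kmxs kvv hyh kyt fjvli dqpw pbff kwj futy dxflw hvt
Hunk 6: at line 7 remove [fjvli,dqpw] add [bid,hanrs] -> 14 lines: pphdh hizu lgwn kmxs kvv hyh kyt bid hanrs pbff kwj futy dxflw hvt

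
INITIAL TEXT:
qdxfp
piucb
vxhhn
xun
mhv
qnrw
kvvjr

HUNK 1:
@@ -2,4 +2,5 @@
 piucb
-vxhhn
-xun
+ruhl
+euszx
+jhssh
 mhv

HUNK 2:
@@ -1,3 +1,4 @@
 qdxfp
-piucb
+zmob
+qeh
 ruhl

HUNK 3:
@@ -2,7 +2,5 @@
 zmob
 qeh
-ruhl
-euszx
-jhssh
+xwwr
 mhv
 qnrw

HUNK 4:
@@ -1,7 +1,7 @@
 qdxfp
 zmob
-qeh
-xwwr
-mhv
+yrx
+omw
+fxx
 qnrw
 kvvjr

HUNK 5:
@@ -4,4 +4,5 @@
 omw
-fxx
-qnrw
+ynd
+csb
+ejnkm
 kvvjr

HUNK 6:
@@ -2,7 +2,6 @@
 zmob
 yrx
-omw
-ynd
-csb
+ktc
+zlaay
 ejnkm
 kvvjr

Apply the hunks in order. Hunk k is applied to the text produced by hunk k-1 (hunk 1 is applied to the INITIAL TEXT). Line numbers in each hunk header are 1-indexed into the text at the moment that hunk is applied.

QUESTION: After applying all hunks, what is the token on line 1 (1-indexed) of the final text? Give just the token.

Hunk 1: at line 2 remove [vxhhn,xun] add [ruhl,euszx,jhssh] -> 8 lines: qdxfp piucb ruhl euszx jhssh mhv qnrw kvvjr
Hunk 2: at line 1 remove [piucb] add [zmob,qeh] -> 9 lines: qdxfp zmob qeh ruhl euszx jhssh mhv qnrw kvvjr
Hunk 3: at line 2 remove [ruhl,euszx,jhssh] add [xwwr] -> 7 lines: qdxfp zmob qeh xwwr mhv qnrw kvvjr
Hunk 4: at line 1 remove [qeh,xwwr,mhv] add [yrx,omw,fxx] -> 7 lines: qdxfp zmob yrx omw fxx qnrw kvvjr
Hunk 5: at line 4 remove [fxx,qnrw] add [ynd,csb,ejnkm] -> 8 lines: qdxfp zmob yrx omw ynd csb ejnkm kvvjr
Hunk 6: at line 2 remove [omw,ynd,csb] add [ktc,zlaay] -> 7 lines: qdxfp zmob yrx ktc zlaay ejnkm kvvjr
Final line 1: qdxfp

Answer: qdxfp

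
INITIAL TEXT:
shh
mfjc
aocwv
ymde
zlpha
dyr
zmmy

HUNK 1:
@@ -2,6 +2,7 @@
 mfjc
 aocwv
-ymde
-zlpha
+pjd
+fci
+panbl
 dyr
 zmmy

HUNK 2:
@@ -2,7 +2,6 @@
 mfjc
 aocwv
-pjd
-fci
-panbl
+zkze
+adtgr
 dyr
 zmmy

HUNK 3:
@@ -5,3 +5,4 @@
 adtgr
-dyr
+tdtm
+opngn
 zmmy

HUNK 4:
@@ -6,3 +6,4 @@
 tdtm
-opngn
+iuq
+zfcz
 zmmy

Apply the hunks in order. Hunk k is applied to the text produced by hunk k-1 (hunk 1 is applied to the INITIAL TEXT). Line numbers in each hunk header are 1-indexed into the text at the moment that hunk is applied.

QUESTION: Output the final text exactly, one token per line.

Hunk 1: at line 2 remove [ymde,zlpha] add [pjd,fci,panbl] -> 8 lines: shh mfjc aocwv pjd fci panbl dyr zmmy
Hunk 2: at line 2 remove [pjd,fci,panbl] add [zkze,adtgr] -> 7 lines: shh mfjc aocwv zkze adtgr dyr zmmy
Hunk 3: at line 5 remove [dyr] add [tdtm,opngn] -> 8 lines: shh mfjc aocwv zkze adtgr tdtm opngn zmmy
Hunk 4: at line 6 remove [opngn] add [iuq,zfcz] -> 9 lines: shh mfjc aocwv zkze adtgr tdtm iuq zfcz zmmy

Answer: shh
mfjc
aocwv
zkze
adtgr
tdtm
iuq
zfcz
zmmy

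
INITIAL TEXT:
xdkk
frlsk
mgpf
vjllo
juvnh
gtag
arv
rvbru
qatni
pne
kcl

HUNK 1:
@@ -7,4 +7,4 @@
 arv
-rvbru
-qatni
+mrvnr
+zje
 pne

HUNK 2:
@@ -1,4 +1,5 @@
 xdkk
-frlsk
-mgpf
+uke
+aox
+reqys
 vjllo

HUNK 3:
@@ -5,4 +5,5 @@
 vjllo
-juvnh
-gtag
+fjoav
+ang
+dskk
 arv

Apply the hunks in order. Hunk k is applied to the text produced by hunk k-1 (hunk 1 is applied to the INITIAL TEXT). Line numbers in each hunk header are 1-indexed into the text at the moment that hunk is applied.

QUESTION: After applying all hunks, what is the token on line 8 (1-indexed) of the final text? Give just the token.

Hunk 1: at line 7 remove [rvbru,qatni] add [mrvnr,zje] -> 11 lines: xdkk frlsk mgpf vjllo juvnh gtag arv mrvnr zje pne kcl
Hunk 2: at line 1 remove [frlsk,mgpf] add [uke,aox,reqys] -> 12 lines: xdkk uke aox reqys vjllo juvnh gtag arv mrvnr zje pne kcl
Hunk 3: at line 5 remove [juvnh,gtag] add [fjoav,ang,dskk] -> 13 lines: xdkk uke aox reqys vjllo fjoav ang dskk arv mrvnr zje pne kcl
Final line 8: dskk

Answer: dskk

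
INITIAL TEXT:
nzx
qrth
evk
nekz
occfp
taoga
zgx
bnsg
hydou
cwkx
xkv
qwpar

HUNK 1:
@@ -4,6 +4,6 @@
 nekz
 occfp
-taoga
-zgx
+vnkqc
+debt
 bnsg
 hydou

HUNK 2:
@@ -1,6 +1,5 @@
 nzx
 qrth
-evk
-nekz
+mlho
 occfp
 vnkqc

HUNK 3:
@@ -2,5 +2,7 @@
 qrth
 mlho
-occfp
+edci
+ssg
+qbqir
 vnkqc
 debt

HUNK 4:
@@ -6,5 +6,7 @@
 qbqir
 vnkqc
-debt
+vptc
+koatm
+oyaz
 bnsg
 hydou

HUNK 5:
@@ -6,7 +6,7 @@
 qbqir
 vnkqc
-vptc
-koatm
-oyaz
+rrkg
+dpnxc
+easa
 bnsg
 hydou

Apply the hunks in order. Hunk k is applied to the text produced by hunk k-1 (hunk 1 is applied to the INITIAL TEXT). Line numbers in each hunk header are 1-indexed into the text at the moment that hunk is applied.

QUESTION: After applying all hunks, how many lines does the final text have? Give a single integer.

Answer: 15

Derivation:
Hunk 1: at line 4 remove [taoga,zgx] add [vnkqc,debt] -> 12 lines: nzx qrth evk nekz occfp vnkqc debt bnsg hydou cwkx xkv qwpar
Hunk 2: at line 1 remove [evk,nekz] add [mlho] -> 11 lines: nzx qrth mlho occfp vnkqc debt bnsg hydou cwkx xkv qwpar
Hunk 3: at line 2 remove [occfp] add [edci,ssg,qbqir] -> 13 lines: nzx qrth mlho edci ssg qbqir vnkqc debt bnsg hydou cwkx xkv qwpar
Hunk 4: at line 6 remove [debt] add [vptc,koatm,oyaz] -> 15 lines: nzx qrth mlho edci ssg qbqir vnkqc vptc koatm oyaz bnsg hydou cwkx xkv qwpar
Hunk 5: at line 6 remove [vptc,koatm,oyaz] add [rrkg,dpnxc,easa] -> 15 lines: nzx qrth mlho edci ssg qbqir vnkqc rrkg dpnxc easa bnsg hydou cwkx xkv qwpar
Final line count: 15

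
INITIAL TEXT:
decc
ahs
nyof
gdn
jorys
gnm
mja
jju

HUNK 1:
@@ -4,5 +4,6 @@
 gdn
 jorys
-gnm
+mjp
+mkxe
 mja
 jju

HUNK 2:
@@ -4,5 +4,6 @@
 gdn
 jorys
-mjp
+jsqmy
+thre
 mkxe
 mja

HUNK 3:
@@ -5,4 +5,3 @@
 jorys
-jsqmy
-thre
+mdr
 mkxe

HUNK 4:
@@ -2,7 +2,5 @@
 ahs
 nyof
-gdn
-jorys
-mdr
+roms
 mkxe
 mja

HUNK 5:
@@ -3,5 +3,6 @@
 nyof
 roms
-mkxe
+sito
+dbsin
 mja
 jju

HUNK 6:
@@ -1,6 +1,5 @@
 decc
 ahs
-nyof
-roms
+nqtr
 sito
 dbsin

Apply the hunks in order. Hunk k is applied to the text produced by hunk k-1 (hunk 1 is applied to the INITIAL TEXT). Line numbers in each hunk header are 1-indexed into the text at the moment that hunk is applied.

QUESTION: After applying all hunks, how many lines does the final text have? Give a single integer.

Hunk 1: at line 4 remove [gnm] add [mjp,mkxe] -> 9 lines: decc ahs nyof gdn jorys mjp mkxe mja jju
Hunk 2: at line 4 remove [mjp] add [jsqmy,thre] -> 10 lines: decc ahs nyof gdn jorys jsqmy thre mkxe mja jju
Hunk 3: at line 5 remove [jsqmy,thre] add [mdr] -> 9 lines: decc ahs nyof gdn jorys mdr mkxe mja jju
Hunk 4: at line 2 remove [gdn,jorys,mdr] add [roms] -> 7 lines: decc ahs nyof roms mkxe mja jju
Hunk 5: at line 3 remove [mkxe] add [sito,dbsin] -> 8 lines: decc ahs nyof roms sito dbsin mja jju
Hunk 6: at line 1 remove [nyof,roms] add [nqtr] -> 7 lines: decc ahs nqtr sito dbsin mja jju
Final line count: 7

Answer: 7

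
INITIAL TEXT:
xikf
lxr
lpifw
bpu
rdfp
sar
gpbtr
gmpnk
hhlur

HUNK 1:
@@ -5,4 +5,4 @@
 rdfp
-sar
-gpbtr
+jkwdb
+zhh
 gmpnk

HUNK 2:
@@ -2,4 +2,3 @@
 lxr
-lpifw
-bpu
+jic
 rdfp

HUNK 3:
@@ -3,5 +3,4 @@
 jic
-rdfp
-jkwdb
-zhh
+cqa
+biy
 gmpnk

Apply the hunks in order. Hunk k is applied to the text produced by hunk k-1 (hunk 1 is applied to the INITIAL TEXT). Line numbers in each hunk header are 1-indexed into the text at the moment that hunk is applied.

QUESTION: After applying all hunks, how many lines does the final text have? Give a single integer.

Hunk 1: at line 5 remove [sar,gpbtr] add [jkwdb,zhh] -> 9 lines: xikf lxr lpifw bpu rdfp jkwdb zhh gmpnk hhlur
Hunk 2: at line 2 remove [lpifw,bpu] add [jic] -> 8 lines: xikf lxr jic rdfp jkwdb zhh gmpnk hhlur
Hunk 3: at line 3 remove [rdfp,jkwdb,zhh] add [cqa,biy] -> 7 lines: xikf lxr jic cqa biy gmpnk hhlur
Final line count: 7

Answer: 7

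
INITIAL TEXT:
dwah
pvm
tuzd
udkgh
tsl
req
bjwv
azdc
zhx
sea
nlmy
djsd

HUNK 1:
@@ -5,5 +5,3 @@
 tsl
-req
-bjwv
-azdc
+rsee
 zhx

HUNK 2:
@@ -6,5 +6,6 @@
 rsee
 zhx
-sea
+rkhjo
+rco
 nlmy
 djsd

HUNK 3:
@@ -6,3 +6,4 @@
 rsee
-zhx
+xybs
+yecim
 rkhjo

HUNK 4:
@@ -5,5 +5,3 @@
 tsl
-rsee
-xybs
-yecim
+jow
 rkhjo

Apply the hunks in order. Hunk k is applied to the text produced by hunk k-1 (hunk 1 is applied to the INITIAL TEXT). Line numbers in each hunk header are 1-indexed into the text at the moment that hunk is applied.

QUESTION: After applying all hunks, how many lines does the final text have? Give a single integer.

Answer: 10

Derivation:
Hunk 1: at line 5 remove [req,bjwv,azdc] add [rsee] -> 10 lines: dwah pvm tuzd udkgh tsl rsee zhx sea nlmy djsd
Hunk 2: at line 6 remove [sea] add [rkhjo,rco] -> 11 lines: dwah pvm tuzd udkgh tsl rsee zhx rkhjo rco nlmy djsd
Hunk 3: at line 6 remove [zhx] add [xybs,yecim] -> 12 lines: dwah pvm tuzd udkgh tsl rsee xybs yecim rkhjo rco nlmy djsd
Hunk 4: at line 5 remove [rsee,xybs,yecim] add [jow] -> 10 lines: dwah pvm tuzd udkgh tsl jow rkhjo rco nlmy djsd
Final line count: 10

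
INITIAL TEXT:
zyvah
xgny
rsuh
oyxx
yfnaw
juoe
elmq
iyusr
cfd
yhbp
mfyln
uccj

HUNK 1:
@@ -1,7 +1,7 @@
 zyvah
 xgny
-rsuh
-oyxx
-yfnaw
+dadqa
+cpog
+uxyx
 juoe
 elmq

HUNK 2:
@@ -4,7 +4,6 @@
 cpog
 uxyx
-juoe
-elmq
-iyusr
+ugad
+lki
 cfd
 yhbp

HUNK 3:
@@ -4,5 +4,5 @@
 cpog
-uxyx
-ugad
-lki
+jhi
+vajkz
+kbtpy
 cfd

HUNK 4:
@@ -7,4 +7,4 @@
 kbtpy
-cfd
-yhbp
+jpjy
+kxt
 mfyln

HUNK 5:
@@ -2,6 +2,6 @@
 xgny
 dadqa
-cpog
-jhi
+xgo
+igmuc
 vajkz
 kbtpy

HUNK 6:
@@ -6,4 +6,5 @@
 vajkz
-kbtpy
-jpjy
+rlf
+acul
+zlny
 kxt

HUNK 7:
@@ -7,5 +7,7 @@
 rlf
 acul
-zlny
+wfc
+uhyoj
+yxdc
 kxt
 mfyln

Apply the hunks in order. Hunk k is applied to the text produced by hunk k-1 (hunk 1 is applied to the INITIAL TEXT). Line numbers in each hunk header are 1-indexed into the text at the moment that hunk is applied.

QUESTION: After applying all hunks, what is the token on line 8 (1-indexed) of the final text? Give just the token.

Hunk 1: at line 1 remove [rsuh,oyxx,yfnaw] add [dadqa,cpog,uxyx] -> 12 lines: zyvah xgny dadqa cpog uxyx juoe elmq iyusr cfd yhbp mfyln uccj
Hunk 2: at line 4 remove [juoe,elmq,iyusr] add [ugad,lki] -> 11 lines: zyvah xgny dadqa cpog uxyx ugad lki cfd yhbp mfyln uccj
Hunk 3: at line 4 remove [uxyx,ugad,lki] add [jhi,vajkz,kbtpy] -> 11 lines: zyvah xgny dadqa cpog jhi vajkz kbtpy cfd yhbp mfyln uccj
Hunk 4: at line 7 remove [cfd,yhbp] add [jpjy,kxt] -> 11 lines: zyvah xgny dadqa cpog jhi vajkz kbtpy jpjy kxt mfyln uccj
Hunk 5: at line 2 remove [cpog,jhi] add [xgo,igmuc] -> 11 lines: zyvah xgny dadqa xgo igmuc vajkz kbtpy jpjy kxt mfyln uccj
Hunk 6: at line 6 remove [kbtpy,jpjy] add [rlf,acul,zlny] -> 12 lines: zyvah xgny dadqa xgo igmuc vajkz rlf acul zlny kxt mfyln uccj
Hunk 7: at line 7 remove [zlny] add [wfc,uhyoj,yxdc] -> 14 lines: zyvah xgny dadqa xgo igmuc vajkz rlf acul wfc uhyoj yxdc kxt mfyln uccj
Final line 8: acul

Answer: acul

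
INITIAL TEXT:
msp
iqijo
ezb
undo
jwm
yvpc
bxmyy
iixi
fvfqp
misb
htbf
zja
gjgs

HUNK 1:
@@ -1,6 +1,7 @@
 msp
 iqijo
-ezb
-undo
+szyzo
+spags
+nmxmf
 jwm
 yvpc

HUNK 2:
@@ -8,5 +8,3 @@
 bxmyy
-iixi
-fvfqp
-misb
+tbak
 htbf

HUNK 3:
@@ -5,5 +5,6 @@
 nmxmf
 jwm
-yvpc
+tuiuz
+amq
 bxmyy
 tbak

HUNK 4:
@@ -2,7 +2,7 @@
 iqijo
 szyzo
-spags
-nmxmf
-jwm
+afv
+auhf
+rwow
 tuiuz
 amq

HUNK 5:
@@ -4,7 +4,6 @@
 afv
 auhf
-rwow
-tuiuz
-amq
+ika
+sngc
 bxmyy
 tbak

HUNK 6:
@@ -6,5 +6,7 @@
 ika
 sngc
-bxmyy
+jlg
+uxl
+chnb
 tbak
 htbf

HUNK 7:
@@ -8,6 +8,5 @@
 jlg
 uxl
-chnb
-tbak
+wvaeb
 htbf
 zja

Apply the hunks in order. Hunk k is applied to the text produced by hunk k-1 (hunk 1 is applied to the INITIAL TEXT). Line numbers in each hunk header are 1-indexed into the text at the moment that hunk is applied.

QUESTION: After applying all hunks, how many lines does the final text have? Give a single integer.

Hunk 1: at line 1 remove [ezb,undo] add [szyzo,spags,nmxmf] -> 14 lines: msp iqijo szyzo spags nmxmf jwm yvpc bxmyy iixi fvfqp misb htbf zja gjgs
Hunk 2: at line 8 remove [iixi,fvfqp,misb] add [tbak] -> 12 lines: msp iqijo szyzo spags nmxmf jwm yvpc bxmyy tbak htbf zja gjgs
Hunk 3: at line 5 remove [yvpc] add [tuiuz,amq] -> 13 lines: msp iqijo szyzo spags nmxmf jwm tuiuz amq bxmyy tbak htbf zja gjgs
Hunk 4: at line 2 remove [spags,nmxmf,jwm] add [afv,auhf,rwow] -> 13 lines: msp iqijo szyzo afv auhf rwow tuiuz amq bxmyy tbak htbf zja gjgs
Hunk 5: at line 4 remove [rwow,tuiuz,amq] add [ika,sngc] -> 12 lines: msp iqijo szyzo afv auhf ika sngc bxmyy tbak htbf zja gjgs
Hunk 6: at line 6 remove [bxmyy] add [jlg,uxl,chnb] -> 14 lines: msp iqijo szyzo afv auhf ika sngc jlg uxl chnb tbak htbf zja gjgs
Hunk 7: at line 8 remove [chnb,tbak] add [wvaeb] -> 13 lines: msp iqijo szyzo afv auhf ika sngc jlg uxl wvaeb htbf zja gjgs
Final line count: 13

Answer: 13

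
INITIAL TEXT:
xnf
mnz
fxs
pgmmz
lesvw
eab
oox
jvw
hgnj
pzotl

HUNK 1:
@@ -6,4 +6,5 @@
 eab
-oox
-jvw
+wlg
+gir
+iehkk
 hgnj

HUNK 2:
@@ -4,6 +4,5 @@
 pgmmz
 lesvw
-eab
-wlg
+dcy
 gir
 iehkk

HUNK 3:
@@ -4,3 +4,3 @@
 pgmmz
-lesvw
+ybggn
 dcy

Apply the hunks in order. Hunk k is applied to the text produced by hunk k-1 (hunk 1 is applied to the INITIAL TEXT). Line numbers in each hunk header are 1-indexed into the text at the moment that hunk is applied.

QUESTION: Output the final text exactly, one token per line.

Answer: xnf
mnz
fxs
pgmmz
ybggn
dcy
gir
iehkk
hgnj
pzotl

Derivation:
Hunk 1: at line 6 remove [oox,jvw] add [wlg,gir,iehkk] -> 11 lines: xnf mnz fxs pgmmz lesvw eab wlg gir iehkk hgnj pzotl
Hunk 2: at line 4 remove [eab,wlg] add [dcy] -> 10 lines: xnf mnz fxs pgmmz lesvw dcy gir iehkk hgnj pzotl
Hunk 3: at line 4 remove [lesvw] add [ybggn] -> 10 lines: xnf mnz fxs pgmmz ybggn dcy gir iehkk hgnj pzotl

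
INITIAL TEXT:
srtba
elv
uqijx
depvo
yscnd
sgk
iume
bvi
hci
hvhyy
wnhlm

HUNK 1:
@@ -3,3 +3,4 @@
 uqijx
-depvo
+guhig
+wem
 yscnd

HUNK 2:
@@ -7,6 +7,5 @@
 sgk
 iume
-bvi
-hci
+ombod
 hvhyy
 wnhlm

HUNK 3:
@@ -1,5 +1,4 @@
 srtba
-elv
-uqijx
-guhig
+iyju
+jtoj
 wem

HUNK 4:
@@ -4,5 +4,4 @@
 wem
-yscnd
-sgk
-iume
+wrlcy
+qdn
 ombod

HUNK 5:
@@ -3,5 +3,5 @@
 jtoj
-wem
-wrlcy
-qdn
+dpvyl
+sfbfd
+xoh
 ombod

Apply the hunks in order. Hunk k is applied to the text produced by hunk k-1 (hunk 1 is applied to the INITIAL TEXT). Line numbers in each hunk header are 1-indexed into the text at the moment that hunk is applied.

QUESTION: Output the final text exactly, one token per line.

Answer: srtba
iyju
jtoj
dpvyl
sfbfd
xoh
ombod
hvhyy
wnhlm

Derivation:
Hunk 1: at line 3 remove [depvo] add [guhig,wem] -> 12 lines: srtba elv uqijx guhig wem yscnd sgk iume bvi hci hvhyy wnhlm
Hunk 2: at line 7 remove [bvi,hci] add [ombod] -> 11 lines: srtba elv uqijx guhig wem yscnd sgk iume ombod hvhyy wnhlm
Hunk 3: at line 1 remove [elv,uqijx,guhig] add [iyju,jtoj] -> 10 lines: srtba iyju jtoj wem yscnd sgk iume ombod hvhyy wnhlm
Hunk 4: at line 4 remove [yscnd,sgk,iume] add [wrlcy,qdn] -> 9 lines: srtba iyju jtoj wem wrlcy qdn ombod hvhyy wnhlm
Hunk 5: at line 3 remove [wem,wrlcy,qdn] add [dpvyl,sfbfd,xoh] -> 9 lines: srtba iyju jtoj dpvyl sfbfd xoh ombod hvhyy wnhlm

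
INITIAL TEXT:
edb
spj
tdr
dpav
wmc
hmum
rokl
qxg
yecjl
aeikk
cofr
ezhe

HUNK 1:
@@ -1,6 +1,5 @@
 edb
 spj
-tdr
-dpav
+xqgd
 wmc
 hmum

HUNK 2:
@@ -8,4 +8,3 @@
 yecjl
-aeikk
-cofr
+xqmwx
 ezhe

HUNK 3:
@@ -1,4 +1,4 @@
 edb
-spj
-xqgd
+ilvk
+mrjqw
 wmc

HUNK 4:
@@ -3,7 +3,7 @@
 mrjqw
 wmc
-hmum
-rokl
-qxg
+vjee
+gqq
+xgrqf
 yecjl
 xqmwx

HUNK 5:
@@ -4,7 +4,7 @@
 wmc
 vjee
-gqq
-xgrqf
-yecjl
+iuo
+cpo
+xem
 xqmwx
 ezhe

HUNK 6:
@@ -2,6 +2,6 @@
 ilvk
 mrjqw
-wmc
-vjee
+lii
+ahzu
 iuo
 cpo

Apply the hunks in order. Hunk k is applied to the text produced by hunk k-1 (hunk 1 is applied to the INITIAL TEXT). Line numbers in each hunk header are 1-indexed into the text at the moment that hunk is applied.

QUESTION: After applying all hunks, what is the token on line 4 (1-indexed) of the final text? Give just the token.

Answer: lii

Derivation:
Hunk 1: at line 1 remove [tdr,dpav] add [xqgd] -> 11 lines: edb spj xqgd wmc hmum rokl qxg yecjl aeikk cofr ezhe
Hunk 2: at line 8 remove [aeikk,cofr] add [xqmwx] -> 10 lines: edb spj xqgd wmc hmum rokl qxg yecjl xqmwx ezhe
Hunk 3: at line 1 remove [spj,xqgd] add [ilvk,mrjqw] -> 10 lines: edb ilvk mrjqw wmc hmum rokl qxg yecjl xqmwx ezhe
Hunk 4: at line 3 remove [hmum,rokl,qxg] add [vjee,gqq,xgrqf] -> 10 lines: edb ilvk mrjqw wmc vjee gqq xgrqf yecjl xqmwx ezhe
Hunk 5: at line 4 remove [gqq,xgrqf,yecjl] add [iuo,cpo,xem] -> 10 lines: edb ilvk mrjqw wmc vjee iuo cpo xem xqmwx ezhe
Hunk 6: at line 2 remove [wmc,vjee] add [lii,ahzu] -> 10 lines: edb ilvk mrjqw lii ahzu iuo cpo xem xqmwx ezhe
Final line 4: lii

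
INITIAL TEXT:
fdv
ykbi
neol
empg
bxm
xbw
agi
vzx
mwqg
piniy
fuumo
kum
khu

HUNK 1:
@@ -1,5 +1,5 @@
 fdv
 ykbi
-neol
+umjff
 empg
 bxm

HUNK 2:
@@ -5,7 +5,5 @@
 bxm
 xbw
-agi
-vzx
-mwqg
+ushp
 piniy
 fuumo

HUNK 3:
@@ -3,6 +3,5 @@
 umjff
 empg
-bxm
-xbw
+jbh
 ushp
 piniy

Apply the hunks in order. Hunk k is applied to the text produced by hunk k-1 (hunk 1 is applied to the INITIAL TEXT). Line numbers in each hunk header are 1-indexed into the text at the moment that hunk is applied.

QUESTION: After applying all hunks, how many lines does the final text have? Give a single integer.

Answer: 10

Derivation:
Hunk 1: at line 1 remove [neol] add [umjff] -> 13 lines: fdv ykbi umjff empg bxm xbw agi vzx mwqg piniy fuumo kum khu
Hunk 2: at line 5 remove [agi,vzx,mwqg] add [ushp] -> 11 lines: fdv ykbi umjff empg bxm xbw ushp piniy fuumo kum khu
Hunk 3: at line 3 remove [bxm,xbw] add [jbh] -> 10 lines: fdv ykbi umjff empg jbh ushp piniy fuumo kum khu
Final line count: 10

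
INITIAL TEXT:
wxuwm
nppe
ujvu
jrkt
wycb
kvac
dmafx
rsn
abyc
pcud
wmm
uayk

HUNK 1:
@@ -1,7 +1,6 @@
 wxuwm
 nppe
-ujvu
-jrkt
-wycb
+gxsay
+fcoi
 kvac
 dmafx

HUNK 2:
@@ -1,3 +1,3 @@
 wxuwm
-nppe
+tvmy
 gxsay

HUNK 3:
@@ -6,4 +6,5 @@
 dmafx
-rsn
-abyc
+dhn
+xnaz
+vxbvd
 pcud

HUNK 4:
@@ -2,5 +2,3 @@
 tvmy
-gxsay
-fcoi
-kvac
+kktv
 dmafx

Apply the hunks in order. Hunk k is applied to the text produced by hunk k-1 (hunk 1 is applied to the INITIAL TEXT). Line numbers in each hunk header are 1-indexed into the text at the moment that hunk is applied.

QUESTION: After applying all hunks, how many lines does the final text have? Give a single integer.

Answer: 10

Derivation:
Hunk 1: at line 1 remove [ujvu,jrkt,wycb] add [gxsay,fcoi] -> 11 lines: wxuwm nppe gxsay fcoi kvac dmafx rsn abyc pcud wmm uayk
Hunk 2: at line 1 remove [nppe] add [tvmy] -> 11 lines: wxuwm tvmy gxsay fcoi kvac dmafx rsn abyc pcud wmm uayk
Hunk 3: at line 6 remove [rsn,abyc] add [dhn,xnaz,vxbvd] -> 12 lines: wxuwm tvmy gxsay fcoi kvac dmafx dhn xnaz vxbvd pcud wmm uayk
Hunk 4: at line 2 remove [gxsay,fcoi,kvac] add [kktv] -> 10 lines: wxuwm tvmy kktv dmafx dhn xnaz vxbvd pcud wmm uayk
Final line count: 10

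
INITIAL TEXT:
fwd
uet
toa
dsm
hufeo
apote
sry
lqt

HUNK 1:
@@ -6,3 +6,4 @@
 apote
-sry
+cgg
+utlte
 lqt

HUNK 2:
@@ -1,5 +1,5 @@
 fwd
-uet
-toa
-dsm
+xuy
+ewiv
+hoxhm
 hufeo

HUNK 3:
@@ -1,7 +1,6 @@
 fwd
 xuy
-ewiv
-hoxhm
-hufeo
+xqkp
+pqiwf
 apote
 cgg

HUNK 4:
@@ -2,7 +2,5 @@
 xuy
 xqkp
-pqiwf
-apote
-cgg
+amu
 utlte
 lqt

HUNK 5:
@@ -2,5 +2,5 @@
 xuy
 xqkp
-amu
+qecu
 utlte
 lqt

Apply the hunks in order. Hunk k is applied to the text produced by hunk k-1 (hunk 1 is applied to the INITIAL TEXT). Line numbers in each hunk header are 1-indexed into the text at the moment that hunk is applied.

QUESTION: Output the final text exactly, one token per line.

Answer: fwd
xuy
xqkp
qecu
utlte
lqt

Derivation:
Hunk 1: at line 6 remove [sry] add [cgg,utlte] -> 9 lines: fwd uet toa dsm hufeo apote cgg utlte lqt
Hunk 2: at line 1 remove [uet,toa,dsm] add [xuy,ewiv,hoxhm] -> 9 lines: fwd xuy ewiv hoxhm hufeo apote cgg utlte lqt
Hunk 3: at line 1 remove [ewiv,hoxhm,hufeo] add [xqkp,pqiwf] -> 8 lines: fwd xuy xqkp pqiwf apote cgg utlte lqt
Hunk 4: at line 2 remove [pqiwf,apote,cgg] add [amu] -> 6 lines: fwd xuy xqkp amu utlte lqt
Hunk 5: at line 2 remove [amu] add [qecu] -> 6 lines: fwd xuy xqkp qecu utlte lqt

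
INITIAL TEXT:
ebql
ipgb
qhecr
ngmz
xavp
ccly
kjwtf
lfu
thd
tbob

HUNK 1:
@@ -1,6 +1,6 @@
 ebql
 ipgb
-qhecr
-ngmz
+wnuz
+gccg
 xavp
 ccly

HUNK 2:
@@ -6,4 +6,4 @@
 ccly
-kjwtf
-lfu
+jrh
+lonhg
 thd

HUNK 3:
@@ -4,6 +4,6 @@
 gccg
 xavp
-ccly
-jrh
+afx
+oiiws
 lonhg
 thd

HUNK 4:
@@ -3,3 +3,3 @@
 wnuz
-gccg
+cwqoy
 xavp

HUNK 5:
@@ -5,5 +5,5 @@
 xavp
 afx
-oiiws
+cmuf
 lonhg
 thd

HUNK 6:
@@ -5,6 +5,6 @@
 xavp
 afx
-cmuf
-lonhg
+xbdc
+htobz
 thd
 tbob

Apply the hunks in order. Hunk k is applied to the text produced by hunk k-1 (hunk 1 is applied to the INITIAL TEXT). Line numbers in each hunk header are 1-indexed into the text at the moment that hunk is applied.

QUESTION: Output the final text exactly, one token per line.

Hunk 1: at line 1 remove [qhecr,ngmz] add [wnuz,gccg] -> 10 lines: ebql ipgb wnuz gccg xavp ccly kjwtf lfu thd tbob
Hunk 2: at line 6 remove [kjwtf,lfu] add [jrh,lonhg] -> 10 lines: ebql ipgb wnuz gccg xavp ccly jrh lonhg thd tbob
Hunk 3: at line 4 remove [ccly,jrh] add [afx,oiiws] -> 10 lines: ebql ipgb wnuz gccg xavp afx oiiws lonhg thd tbob
Hunk 4: at line 3 remove [gccg] add [cwqoy] -> 10 lines: ebql ipgb wnuz cwqoy xavp afx oiiws lonhg thd tbob
Hunk 5: at line 5 remove [oiiws] add [cmuf] -> 10 lines: ebql ipgb wnuz cwqoy xavp afx cmuf lonhg thd tbob
Hunk 6: at line 5 remove [cmuf,lonhg] add [xbdc,htobz] -> 10 lines: ebql ipgb wnuz cwqoy xavp afx xbdc htobz thd tbob

Answer: ebql
ipgb
wnuz
cwqoy
xavp
afx
xbdc
htobz
thd
tbob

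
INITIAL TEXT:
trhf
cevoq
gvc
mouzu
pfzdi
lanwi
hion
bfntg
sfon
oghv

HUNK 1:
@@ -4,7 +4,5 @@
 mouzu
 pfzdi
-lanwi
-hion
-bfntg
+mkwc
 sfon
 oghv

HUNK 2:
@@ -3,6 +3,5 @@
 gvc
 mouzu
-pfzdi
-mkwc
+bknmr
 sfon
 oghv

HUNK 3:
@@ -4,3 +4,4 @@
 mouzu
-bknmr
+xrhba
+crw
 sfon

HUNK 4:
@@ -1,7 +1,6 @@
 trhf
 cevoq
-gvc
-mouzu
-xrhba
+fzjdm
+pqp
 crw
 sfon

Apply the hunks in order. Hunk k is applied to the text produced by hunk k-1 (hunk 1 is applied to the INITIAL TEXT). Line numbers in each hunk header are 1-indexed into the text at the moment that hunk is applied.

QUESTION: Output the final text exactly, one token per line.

Answer: trhf
cevoq
fzjdm
pqp
crw
sfon
oghv

Derivation:
Hunk 1: at line 4 remove [lanwi,hion,bfntg] add [mkwc] -> 8 lines: trhf cevoq gvc mouzu pfzdi mkwc sfon oghv
Hunk 2: at line 3 remove [pfzdi,mkwc] add [bknmr] -> 7 lines: trhf cevoq gvc mouzu bknmr sfon oghv
Hunk 3: at line 4 remove [bknmr] add [xrhba,crw] -> 8 lines: trhf cevoq gvc mouzu xrhba crw sfon oghv
Hunk 4: at line 1 remove [gvc,mouzu,xrhba] add [fzjdm,pqp] -> 7 lines: trhf cevoq fzjdm pqp crw sfon oghv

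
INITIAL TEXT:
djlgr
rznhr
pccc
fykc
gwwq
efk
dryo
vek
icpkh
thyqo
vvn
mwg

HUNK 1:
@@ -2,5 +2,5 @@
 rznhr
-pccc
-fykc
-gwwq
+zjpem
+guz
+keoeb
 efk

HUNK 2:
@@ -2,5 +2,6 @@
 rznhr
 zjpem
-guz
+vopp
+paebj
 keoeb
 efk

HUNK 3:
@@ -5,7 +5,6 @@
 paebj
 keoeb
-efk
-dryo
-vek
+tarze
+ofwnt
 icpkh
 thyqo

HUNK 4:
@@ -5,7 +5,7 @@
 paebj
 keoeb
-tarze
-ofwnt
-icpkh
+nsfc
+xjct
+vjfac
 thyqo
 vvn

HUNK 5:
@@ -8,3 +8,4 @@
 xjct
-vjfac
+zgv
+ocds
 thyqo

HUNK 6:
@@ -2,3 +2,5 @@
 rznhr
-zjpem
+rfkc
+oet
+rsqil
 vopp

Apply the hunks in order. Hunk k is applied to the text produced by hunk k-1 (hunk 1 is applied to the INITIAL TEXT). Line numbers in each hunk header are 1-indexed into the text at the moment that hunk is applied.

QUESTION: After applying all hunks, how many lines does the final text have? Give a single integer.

Hunk 1: at line 2 remove [pccc,fykc,gwwq] add [zjpem,guz,keoeb] -> 12 lines: djlgr rznhr zjpem guz keoeb efk dryo vek icpkh thyqo vvn mwg
Hunk 2: at line 2 remove [guz] add [vopp,paebj] -> 13 lines: djlgr rznhr zjpem vopp paebj keoeb efk dryo vek icpkh thyqo vvn mwg
Hunk 3: at line 5 remove [efk,dryo,vek] add [tarze,ofwnt] -> 12 lines: djlgr rznhr zjpem vopp paebj keoeb tarze ofwnt icpkh thyqo vvn mwg
Hunk 4: at line 5 remove [tarze,ofwnt,icpkh] add [nsfc,xjct,vjfac] -> 12 lines: djlgr rznhr zjpem vopp paebj keoeb nsfc xjct vjfac thyqo vvn mwg
Hunk 5: at line 8 remove [vjfac] add [zgv,ocds] -> 13 lines: djlgr rznhr zjpem vopp paebj keoeb nsfc xjct zgv ocds thyqo vvn mwg
Hunk 6: at line 2 remove [zjpem] add [rfkc,oet,rsqil] -> 15 lines: djlgr rznhr rfkc oet rsqil vopp paebj keoeb nsfc xjct zgv ocds thyqo vvn mwg
Final line count: 15

Answer: 15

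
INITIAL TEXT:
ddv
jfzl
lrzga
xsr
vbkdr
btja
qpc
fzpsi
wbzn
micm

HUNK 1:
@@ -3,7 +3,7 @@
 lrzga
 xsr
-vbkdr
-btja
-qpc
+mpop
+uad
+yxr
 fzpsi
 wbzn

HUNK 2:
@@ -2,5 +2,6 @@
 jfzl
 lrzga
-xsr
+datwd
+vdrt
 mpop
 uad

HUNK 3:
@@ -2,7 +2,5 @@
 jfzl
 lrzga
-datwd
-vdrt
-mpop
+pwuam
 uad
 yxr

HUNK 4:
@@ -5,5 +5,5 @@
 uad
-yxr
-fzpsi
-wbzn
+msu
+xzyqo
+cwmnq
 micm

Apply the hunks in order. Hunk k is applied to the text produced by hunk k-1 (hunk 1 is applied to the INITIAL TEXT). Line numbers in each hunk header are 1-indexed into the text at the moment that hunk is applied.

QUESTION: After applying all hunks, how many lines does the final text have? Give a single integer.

Answer: 9

Derivation:
Hunk 1: at line 3 remove [vbkdr,btja,qpc] add [mpop,uad,yxr] -> 10 lines: ddv jfzl lrzga xsr mpop uad yxr fzpsi wbzn micm
Hunk 2: at line 2 remove [xsr] add [datwd,vdrt] -> 11 lines: ddv jfzl lrzga datwd vdrt mpop uad yxr fzpsi wbzn micm
Hunk 3: at line 2 remove [datwd,vdrt,mpop] add [pwuam] -> 9 lines: ddv jfzl lrzga pwuam uad yxr fzpsi wbzn micm
Hunk 4: at line 5 remove [yxr,fzpsi,wbzn] add [msu,xzyqo,cwmnq] -> 9 lines: ddv jfzl lrzga pwuam uad msu xzyqo cwmnq micm
Final line count: 9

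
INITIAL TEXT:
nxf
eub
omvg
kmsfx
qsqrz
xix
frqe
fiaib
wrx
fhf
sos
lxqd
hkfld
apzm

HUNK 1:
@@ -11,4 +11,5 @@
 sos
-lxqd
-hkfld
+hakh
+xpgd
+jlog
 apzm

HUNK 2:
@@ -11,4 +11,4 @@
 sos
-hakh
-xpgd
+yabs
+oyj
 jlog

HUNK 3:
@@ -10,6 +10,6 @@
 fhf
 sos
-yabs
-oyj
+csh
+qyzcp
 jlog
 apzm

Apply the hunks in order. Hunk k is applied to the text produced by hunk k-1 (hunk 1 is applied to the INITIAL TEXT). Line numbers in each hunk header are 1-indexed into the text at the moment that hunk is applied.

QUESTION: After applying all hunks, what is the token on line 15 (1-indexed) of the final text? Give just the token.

Answer: apzm

Derivation:
Hunk 1: at line 11 remove [lxqd,hkfld] add [hakh,xpgd,jlog] -> 15 lines: nxf eub omvg kmsfx qsqrz xix frqe fiaib wrx fhf sos hakh xpgd jlog apzm
Hunk 2: at line 11 remove [hakh,xpgd] add [yabs,oyj] -> 15 lines: nxf eub omvg kmsfx qsqrz xix frqe fiaib wrx fhf sos yabs oyj jlog apzm
Hunk 3: at line 10 remove [yabs,oyj] add [csh,qyzcp] -> 15 lines: nxf eub omvg kmsfx qsqrz xix frqe fiaib wrx fhf sos csh qyzcp jlog apzm
Final line 15: apzm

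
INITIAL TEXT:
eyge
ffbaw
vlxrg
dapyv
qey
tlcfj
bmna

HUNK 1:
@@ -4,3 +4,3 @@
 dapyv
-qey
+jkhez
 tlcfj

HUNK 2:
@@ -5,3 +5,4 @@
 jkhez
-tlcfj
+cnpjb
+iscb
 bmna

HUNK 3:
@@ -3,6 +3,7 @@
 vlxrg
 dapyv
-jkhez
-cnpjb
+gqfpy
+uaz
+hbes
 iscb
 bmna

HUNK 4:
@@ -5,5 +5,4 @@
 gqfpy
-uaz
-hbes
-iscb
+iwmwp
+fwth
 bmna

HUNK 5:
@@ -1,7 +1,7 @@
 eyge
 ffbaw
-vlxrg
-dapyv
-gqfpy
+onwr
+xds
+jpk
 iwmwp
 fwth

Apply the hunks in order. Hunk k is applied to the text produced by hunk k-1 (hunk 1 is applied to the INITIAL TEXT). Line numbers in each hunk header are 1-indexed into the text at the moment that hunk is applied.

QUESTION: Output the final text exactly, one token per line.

Answer: eyge
ffbaw
onwr
xds
jpk
iwmwp
fwth
bmna

Derivation:
Hunk 1: at line 4 remove [qey] add [jkhez] -> 7 lines: eyge ffbaw vlxrg dapyv jkhez tlcfj bmna
Hunk 2: at line 5 remove [tlcfj] add [cnpjb,iscb] -> 8 lines: eyge ffbaw vlxrg dapyv jkhez cnpjb iscb bmna
Hunk 3: at line 3 remove [jkhez,cnpjb] add [gqfpy,uaz,hbes] -> 9 lines: eyge ffbaw vlxrg dapyv gqfpy uaz hbes iscb bmna
Hunk 4: at line 5 remove [uaz,hbes,iscb] add [iwmwp,fwth] -> 8 lines: eyge ffbaw vlxrg dapyv gqfpy iwmwp fwth bmna
Hunk 5: at line 1 remove [vlxrg,dapyv,gqfpy] add [onwr,xds,jpk] -> 8 lines: eyge ffbaw onwr xds jpk iwmwp fwth bmna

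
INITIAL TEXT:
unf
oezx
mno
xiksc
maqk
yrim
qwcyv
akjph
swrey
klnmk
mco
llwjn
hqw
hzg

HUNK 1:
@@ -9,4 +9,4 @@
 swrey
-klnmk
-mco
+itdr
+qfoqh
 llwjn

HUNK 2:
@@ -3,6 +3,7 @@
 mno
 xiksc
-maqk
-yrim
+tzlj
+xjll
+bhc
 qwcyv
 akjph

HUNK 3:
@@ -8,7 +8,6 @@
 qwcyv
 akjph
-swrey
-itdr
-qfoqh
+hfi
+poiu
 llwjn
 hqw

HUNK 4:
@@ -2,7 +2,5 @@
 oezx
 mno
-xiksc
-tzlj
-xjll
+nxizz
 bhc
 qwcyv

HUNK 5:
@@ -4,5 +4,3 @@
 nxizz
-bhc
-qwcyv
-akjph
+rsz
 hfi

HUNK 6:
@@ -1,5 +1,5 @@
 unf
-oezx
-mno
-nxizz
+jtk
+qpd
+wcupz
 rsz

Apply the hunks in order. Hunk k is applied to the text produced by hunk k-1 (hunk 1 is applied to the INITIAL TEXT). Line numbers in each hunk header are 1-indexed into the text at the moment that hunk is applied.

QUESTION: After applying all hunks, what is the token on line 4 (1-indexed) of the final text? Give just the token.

Hunk 1: at line 9 remove [klnmk,mco] add [itdr,qfoqh] -> 14 lines: unf oezx mno xiksc maqk yrim qwcyv akjph swrey itdr qfoqh llwjn hqw hzg
Hunk 2: at line 3 remove [maqk,yrim] add [tzlj,xjll,bhc] -> 15 lines: unf oezx mno xiksc tzlj xjll bhc qwcyv akjph swrey itdr qfoqh llwjn hqw hzg
Hunk 3: at line 8 remove [swrey,itdr,qfoqh] add [hfi,poiu] -> 14 lines: unf oezx mno xiksc tzlj xjll bhc qwcyv akjph hfi poiu llwjn hqw hzg
Hunk 4: at line 2 remove [xiksc,tzlj,xjll] add [nxizz] -> 12 lines: unf oezx mno nxizz bhc qwcyv akjph hfi poiu llwjn hqw hzg
Hunk 5: at line 4 remove [bhc,qwcyv,akjph] add [rsz] -> 10 lines: unf oezx mno nxizz rsz hfi poiu llwjn hqw hzg
Hunk 6: at line 1 remove [oezx,mno,nxizz] add [jtk,qpd,wcupz] -> 10 lines: unf jtk qpd wcupz rsz hfi poiu llwjn hqw hzg
Final line 4: wcupz

Answer: wcupz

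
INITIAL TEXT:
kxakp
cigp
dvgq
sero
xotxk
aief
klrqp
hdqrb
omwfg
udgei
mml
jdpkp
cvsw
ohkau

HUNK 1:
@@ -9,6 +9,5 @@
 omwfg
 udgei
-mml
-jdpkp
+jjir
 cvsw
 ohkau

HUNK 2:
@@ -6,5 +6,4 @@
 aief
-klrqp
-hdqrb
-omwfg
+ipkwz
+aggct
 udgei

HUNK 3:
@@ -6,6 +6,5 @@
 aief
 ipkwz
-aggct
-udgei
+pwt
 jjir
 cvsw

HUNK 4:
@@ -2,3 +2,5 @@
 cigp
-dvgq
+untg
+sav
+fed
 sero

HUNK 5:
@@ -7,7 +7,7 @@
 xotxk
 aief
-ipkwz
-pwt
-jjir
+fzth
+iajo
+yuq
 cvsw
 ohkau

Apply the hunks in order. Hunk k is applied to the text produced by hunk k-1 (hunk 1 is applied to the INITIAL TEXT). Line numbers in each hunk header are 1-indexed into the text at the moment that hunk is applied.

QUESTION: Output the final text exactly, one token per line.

Hunk 1: at line 9 remove [mml,jdpkp] add [jjir] -> 13 lines: kxakp cigp dvgq sero xotxk aief klrqp hdqrb omwfg udgei jjir cvsw ohkau
Hunk 2: at line 6 remove [klrqp,hdqrb,omwfg] add [ipkwz,aggct] -> 12 lines: kxakp cigp dvgq sero xotxk aief ipkwz aggct udgei jjir cvsw ohkau
Hunk 3: at line 6 remove [aggct,udgei] add [pwt] -> 11 lines: kxakp cigp dvgq sero xotxk aief ipkwz pwt jjir cvsw ohkau
Hunk 4: at line 2 remove [dvgq] add [untg,sav,fed] -> 13 lines: kxakp cigp untg sav fed sero xotxk aief ipkwz pwt jjir cvsw ohkau
Hunk 5: at line 7 remove [ipkwz,pwt,jjir] add [fzth,iajo,yuq] -> 13 lines: kxakp cigp untg sav fed sero xotxk aief fzth iajo yuq cvsw ohkau

Answer: kxakp
cigp
untg
sav
fed
sero
xotxk
aief
fzth
iajo
yuq
cvsw
ohkau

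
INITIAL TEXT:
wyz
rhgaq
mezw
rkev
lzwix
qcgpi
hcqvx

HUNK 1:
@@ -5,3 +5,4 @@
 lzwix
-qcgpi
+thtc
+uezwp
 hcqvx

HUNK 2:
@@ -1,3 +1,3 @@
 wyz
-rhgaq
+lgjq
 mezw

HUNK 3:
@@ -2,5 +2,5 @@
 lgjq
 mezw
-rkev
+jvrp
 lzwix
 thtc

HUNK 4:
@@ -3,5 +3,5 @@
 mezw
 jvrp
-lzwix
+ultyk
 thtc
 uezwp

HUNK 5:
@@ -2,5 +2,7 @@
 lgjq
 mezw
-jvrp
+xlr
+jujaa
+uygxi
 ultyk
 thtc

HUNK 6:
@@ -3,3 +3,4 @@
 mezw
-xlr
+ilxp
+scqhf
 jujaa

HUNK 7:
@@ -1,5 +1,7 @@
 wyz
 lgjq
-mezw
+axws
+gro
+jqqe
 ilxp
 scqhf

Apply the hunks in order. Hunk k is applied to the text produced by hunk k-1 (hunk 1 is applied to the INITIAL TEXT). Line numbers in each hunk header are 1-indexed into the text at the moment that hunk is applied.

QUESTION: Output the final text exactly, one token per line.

Answer: wyz
lgjq
axws
gro
jqqe
ilxp
scqhf
jujaa
uygxi
ultyk
thtc
uezwp
hcqvx

Derivation:
Hunk 1: at line 5 remove [qcgpi] add [thtc,uezwp] -> 8 lines: wyz rhgaq mezw rkev lzwix thtc uezwp hcqvx
Hunk 2: at line 1 remove [rhgaq] add [lgjq] -> 8 lines: wyz lgjq mezw rkev lzwix thtc uezwp hcqvx
Hunk 3: at line 2 remove [rkev] add [jvrp] -> 8 lines: wyz lgjq mezw jvrp lzwix thtc uezwp hcqvx
Hunk 4: at line 3 remove [lzwix] add [ultyk] -> 8 lines: wyz lgjq mezw jvrp ultyk thtc uezwp hcqvx
Hunk 5: at line 2 remove [jvrp] add [xlr,jujaa,uygxi] -> 10 lines: wyz lgjq mezw xlr jujaa uygxi ultyk thtc uezwp hcqvx
Hunk 6: at line 3 remove [xlr] add [ilxp,scqhf] -> 11 lines: wyz lgjq mezw ilxp scqhf jujaa uygxi ultyk thtc uezwp hcqvx
Hunk 7: at line 1 remove [mezw] add [axws,gro,jqqe] -> 13 lines: wyz lgjq axws gro jqqe ilxp scqhf jujaa uygxi ultyk thtc uezwp hcqvx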